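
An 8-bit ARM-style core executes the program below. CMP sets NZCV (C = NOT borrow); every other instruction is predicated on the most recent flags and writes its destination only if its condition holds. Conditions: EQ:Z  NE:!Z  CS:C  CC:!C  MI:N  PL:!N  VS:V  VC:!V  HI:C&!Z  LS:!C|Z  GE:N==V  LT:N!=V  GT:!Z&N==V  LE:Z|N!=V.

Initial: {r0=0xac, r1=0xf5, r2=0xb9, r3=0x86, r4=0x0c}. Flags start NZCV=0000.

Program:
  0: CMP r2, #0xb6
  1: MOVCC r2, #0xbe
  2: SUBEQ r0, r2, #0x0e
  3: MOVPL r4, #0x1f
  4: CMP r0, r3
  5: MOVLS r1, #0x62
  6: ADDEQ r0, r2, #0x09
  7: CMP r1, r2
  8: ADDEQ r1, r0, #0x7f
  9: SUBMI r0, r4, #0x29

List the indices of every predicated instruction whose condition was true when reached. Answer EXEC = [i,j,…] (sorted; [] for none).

EXEC = [3]

[0] flags=0010 → (cmp)
[1] flags=0010 CC?F → skip
[2] flags=0010 EQ?F → skip
[3] flags=0010 PL?T → r4=0x1f
[4] flags=0010 → (cmp)
[5] flags=0010 LS?F → skip
[6] flags=0010 EQ?F → skip
[7] flags=0010 → (cmp)
[8] flags=0010 EQ?F → skip
[9] flags=0010 MI?F → skip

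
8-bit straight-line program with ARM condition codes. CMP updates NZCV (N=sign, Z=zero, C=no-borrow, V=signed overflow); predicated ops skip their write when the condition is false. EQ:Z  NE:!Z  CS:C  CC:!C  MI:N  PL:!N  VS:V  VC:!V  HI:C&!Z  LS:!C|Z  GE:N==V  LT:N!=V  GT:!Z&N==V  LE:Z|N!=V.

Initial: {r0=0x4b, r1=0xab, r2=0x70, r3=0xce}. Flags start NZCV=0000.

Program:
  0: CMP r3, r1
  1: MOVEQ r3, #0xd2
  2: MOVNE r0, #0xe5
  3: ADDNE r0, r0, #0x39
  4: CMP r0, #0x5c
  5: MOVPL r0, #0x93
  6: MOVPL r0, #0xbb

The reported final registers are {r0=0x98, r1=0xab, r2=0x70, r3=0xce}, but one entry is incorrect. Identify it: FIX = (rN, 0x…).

[0] flags=0010 → (cmp)
[1] flags=0010 EQ?F → skip
[2] flags=0010 NE?T → r0=0xe5
[3] flags=0010 NE?T → r0=0x1e
[4] flags=1000 → (cmp)
[5] flags=1000 PL?F → skip
[6] flags=1000 PL?F → skip

FIX = (r0, 0x1e)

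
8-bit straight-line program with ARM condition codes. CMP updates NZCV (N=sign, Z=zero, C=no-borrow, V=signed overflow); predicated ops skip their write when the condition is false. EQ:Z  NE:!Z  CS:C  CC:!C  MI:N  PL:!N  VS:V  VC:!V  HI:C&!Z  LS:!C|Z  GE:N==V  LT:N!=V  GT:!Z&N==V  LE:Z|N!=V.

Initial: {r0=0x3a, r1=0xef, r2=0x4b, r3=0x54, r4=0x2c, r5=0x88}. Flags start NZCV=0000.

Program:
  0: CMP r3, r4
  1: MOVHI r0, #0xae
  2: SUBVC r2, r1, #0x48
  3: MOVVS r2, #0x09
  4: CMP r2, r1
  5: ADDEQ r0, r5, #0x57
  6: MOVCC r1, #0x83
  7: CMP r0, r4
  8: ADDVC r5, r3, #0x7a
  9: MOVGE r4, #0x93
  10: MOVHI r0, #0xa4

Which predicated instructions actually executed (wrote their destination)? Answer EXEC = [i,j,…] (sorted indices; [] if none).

0: ✓ CMP  NZCV=0010
1: ✓ MOVHI  r0←0xae
2: ✓ SUBVC  r2←0xa7
3: · MOVVS
4: ✓ CMP  NZCV=1000
5: · ADDEQ
6: ✓ MOVCC  r1←0x83
7: ✓ CMP  NZCV=1010
8: ✓ ADDVC  r5←0xce
9: · MOVGE
10: ✓ MOVHI  r0←0xa4

EXEC = [1,2,6,8,10]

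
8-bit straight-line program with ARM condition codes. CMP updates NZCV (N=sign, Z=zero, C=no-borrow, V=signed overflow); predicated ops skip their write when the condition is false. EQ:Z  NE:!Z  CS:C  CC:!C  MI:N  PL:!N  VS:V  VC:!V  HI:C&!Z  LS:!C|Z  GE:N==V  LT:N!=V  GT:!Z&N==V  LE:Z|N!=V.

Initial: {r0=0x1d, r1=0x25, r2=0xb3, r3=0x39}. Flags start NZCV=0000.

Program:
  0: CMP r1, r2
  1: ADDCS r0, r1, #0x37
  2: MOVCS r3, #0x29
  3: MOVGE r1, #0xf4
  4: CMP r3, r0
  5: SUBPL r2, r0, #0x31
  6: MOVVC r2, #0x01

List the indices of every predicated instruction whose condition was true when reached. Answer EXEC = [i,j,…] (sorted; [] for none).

EXEC = [3,5,6]

[0] flags=0000 → (cmp)
[1] flags=0000 CS?F → skip
[2] flags=0000 CS?F → skip
[3] flags=0000 GE?T → r1=0xf4
[4] flags=0010 → (cmp)
[5] flags=0010 PL?T → r2=0xec
[6] flags=0010 VC?T → r2=0x01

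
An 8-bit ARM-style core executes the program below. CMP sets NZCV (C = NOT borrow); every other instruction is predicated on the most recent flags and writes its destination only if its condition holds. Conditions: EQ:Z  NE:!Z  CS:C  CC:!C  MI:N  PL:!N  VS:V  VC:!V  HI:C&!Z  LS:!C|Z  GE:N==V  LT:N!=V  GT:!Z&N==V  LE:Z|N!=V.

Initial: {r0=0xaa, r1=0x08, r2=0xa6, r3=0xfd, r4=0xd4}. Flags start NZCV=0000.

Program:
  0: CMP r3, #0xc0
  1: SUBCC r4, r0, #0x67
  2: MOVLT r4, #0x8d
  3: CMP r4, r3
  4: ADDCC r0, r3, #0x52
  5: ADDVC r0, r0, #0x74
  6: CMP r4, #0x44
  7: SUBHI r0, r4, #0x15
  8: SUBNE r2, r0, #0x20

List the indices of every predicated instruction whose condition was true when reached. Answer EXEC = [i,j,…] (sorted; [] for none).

EXEC = [4,5,7,8]

0: ✓ CMP  NZCV=0010
1: · SUBCC
2: · MOVLT
3: ✓ CMP  NZCV=1000
4: ✓ ADDCC  r0←0x4f
5: ✓ ADDVC  r0←0xc3
6: ✓ CMP  NZCV=1010
7: ✓ SUBHI  r0←0xbf
8: ✓ SUBNE  r2←0x9f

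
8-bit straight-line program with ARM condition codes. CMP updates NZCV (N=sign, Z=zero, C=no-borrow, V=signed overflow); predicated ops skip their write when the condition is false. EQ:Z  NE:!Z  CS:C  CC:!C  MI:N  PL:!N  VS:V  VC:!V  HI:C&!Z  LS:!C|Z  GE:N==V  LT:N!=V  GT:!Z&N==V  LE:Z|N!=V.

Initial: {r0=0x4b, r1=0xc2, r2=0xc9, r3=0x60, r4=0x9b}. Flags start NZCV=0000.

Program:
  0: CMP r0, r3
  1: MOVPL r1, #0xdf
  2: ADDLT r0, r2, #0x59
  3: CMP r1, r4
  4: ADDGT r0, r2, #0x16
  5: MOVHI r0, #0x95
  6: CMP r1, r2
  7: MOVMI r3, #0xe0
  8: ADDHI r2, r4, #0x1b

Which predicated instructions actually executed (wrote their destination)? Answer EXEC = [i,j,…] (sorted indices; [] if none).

[0] flags=1000 → (cmp)
[1] flags=1000 PL?F → skip
[2] flags=1000 LT?T → r0=0x22
[3] flags=0010 → (cmp)
[4] flags=0010 GT?T → r0=0xdf
[5] flags=0010 HI?T → r0=0x95
[6] flags=1000 → (cmp)
[7] flags=1000 MI?T → r3=0xe0
[8] flags=1000 HI?F → skip

EXEC = [2,4,5,7]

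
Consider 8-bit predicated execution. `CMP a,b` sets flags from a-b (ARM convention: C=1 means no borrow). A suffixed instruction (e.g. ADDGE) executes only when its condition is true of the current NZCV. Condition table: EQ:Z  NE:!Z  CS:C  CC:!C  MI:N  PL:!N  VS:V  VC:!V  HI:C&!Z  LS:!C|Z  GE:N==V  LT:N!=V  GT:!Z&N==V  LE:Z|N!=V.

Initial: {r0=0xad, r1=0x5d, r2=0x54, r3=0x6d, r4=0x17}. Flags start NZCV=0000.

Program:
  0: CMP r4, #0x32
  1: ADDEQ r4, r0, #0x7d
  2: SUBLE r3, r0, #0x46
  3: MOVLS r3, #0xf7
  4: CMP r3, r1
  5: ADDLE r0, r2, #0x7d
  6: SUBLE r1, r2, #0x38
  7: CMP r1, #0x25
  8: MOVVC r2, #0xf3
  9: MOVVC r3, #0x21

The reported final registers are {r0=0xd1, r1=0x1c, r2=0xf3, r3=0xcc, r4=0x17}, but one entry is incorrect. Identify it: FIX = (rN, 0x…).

0: ✓ CMP  NZCV=1000
1: · ADDEQ
2: ✓ SUBLE  r3←0x67
3: ✓ MOVLS  r3←0xf7
4: ✓ CMP  NZCV=1010
5: ✓ ADDLE  r0←0xd1
6: ✓ SUBLE  r1←0x1c
7: ✓ CMP  NZCV=1000
8: ✓ MOVVC  r2←0xf3
9: ✓ MOVVC  r3←0x21

FIX = (r3, 0x21)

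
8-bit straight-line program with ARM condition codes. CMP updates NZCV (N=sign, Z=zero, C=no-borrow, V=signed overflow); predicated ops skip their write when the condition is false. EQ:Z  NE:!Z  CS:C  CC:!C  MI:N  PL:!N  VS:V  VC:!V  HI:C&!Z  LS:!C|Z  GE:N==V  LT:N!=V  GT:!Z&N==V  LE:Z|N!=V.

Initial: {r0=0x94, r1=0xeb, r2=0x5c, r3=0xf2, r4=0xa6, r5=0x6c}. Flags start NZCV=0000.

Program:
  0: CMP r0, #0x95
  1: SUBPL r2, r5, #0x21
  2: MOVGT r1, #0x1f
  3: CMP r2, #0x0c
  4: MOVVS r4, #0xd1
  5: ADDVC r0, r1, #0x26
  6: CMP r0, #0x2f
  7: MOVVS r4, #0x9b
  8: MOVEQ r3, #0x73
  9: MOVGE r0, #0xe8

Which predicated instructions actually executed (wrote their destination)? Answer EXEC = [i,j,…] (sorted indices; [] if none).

0: ✓ CMP  NZCV=1000
1: · SUBPL
2: · MOVGT
3: ✓ CMP  NZCV=0010
4: · MOVVS
5: ✓ ADDVC  r0←0x11
6: ✓ CMP  NZCV=1000
7: · MOVVS
8: · MOVEQ
9: · MOVGE

EXEC = [5]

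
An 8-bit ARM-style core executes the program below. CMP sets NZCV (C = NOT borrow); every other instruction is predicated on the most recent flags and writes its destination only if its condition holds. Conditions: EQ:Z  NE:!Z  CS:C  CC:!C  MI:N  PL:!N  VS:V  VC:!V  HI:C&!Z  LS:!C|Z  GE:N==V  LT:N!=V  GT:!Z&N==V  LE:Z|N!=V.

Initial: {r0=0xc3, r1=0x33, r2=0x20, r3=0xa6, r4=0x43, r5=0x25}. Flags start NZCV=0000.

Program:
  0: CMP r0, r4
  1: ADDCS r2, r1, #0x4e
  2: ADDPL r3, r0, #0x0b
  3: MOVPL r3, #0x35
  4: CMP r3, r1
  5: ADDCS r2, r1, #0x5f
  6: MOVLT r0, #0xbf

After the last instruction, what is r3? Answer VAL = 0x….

0: ✓ CMP  NZCV=1010
1: ✓ ADDCS  r2←0x81
2: · ADDPL
3: · MOVPL
4: ✓ CMP  NZCV=0011
5: ✓ ADDCS  r2←0x92
6: ✓ MOVLT  r0←0xbf

VAL = 0xa6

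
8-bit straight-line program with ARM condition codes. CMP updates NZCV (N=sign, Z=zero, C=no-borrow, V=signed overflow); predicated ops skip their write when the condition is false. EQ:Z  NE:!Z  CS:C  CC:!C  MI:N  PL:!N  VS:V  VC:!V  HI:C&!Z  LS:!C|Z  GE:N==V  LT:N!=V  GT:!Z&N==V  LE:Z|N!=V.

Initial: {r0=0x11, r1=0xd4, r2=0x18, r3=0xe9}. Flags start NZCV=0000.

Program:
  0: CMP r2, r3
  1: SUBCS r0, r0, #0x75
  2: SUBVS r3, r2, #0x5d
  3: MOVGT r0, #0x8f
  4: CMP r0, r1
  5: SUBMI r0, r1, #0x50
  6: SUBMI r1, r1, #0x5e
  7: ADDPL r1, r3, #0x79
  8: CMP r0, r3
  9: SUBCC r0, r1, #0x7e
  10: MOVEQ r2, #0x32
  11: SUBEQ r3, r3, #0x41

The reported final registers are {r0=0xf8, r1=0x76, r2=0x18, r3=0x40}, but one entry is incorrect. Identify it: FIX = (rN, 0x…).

FIX = (r3, 0xe9)

[0] flags=0000 → (cmp)
[1] flags=0000 CS?F → skip
[2] flags=0000 VS?F → skip
[3] flags=0000 GT?T → r0=0x8f
[4] flags=1000 → (cmp)
[5] flags=1000 MI?T → r0=0x84
[6] flags=1000 MI?T → r1=0x76
[7] flags=1000 PL?F → skip
[8] flags=1000 → (cmp)
[9] flags=1000 CC?T → r0=0xf8
[10] flags=1000 EQ?F → skip
[11] flags=1000 EQ?F → skip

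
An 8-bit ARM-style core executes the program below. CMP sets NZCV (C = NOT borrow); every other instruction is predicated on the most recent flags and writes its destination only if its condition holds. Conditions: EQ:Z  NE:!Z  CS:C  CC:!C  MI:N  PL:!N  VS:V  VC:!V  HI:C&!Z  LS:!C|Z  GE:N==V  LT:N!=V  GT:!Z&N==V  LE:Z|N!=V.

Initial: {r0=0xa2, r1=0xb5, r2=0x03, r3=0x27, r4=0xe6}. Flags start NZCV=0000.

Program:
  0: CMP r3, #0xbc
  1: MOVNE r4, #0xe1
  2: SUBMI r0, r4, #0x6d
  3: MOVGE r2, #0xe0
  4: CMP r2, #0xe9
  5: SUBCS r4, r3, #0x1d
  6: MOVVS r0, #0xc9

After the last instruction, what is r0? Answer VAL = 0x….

VAL = 0xa2

[0] flags=0000 → (cmp)
[1] flags=0000 NE?T → r4=0xe1
[2] flags=0000 MI?F → skip
[3] flags=0000 GE?T → r2=0xe0
[4] flags=1000 → (cmp)
[5] flags=1000 CS?F → skip
[6] flags=1000 VS?F → skip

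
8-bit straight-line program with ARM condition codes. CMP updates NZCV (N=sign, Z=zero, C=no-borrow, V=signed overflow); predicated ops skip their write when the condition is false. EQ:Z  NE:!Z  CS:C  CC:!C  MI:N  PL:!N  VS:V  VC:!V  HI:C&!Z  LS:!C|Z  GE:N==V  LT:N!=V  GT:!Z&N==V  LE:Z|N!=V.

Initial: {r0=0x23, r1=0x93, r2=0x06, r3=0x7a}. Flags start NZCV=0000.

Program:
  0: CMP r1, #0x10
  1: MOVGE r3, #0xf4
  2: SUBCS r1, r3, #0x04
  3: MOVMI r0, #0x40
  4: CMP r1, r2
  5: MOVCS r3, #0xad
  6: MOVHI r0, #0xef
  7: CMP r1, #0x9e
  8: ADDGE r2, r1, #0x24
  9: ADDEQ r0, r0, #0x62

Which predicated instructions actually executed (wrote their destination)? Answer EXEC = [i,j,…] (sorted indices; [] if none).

0: ✓ CMP  NZCV=1010
1: · MOVGE
2: ✓ SUBCS  r1←0x76
3: ✓ MOVMI  r0←0x40
4: ✓ CMP  NZCV=0010
5: ✓ MOVCS  r3←0xad
6: ✓ MOVHI  r0←0xef
7: ✓ CMP  NZCV=1001
8: ✓ ADDGE  r2←0x9a
9: · ADDEQ

EXEC = [2,3,5,6,8]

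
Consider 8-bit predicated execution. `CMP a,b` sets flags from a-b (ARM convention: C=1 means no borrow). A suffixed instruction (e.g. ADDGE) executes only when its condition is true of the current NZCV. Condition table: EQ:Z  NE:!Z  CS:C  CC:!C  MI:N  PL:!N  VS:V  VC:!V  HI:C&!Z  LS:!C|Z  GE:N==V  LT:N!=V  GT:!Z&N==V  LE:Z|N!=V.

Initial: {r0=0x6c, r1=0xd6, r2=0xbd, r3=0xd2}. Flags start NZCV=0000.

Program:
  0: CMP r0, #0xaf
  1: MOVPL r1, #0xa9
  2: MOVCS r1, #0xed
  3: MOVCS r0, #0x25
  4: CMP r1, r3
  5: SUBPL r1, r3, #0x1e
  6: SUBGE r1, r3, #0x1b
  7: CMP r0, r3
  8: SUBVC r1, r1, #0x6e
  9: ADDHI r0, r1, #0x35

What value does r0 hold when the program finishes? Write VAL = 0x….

0: ✓ CMP  NZCV=1001
1: · MOVPL
2: · MOVCS
3: · MOVCS
4: ✓ CMP  NZCV=0010
5: ✓ SUBPL  r1←0xb4
6: ✓ SUBGE  r1←0xb7
7: ✓ CMP  NZCV=1001
8: · SUBVC
9: · ADDHI

VAL = 0x6c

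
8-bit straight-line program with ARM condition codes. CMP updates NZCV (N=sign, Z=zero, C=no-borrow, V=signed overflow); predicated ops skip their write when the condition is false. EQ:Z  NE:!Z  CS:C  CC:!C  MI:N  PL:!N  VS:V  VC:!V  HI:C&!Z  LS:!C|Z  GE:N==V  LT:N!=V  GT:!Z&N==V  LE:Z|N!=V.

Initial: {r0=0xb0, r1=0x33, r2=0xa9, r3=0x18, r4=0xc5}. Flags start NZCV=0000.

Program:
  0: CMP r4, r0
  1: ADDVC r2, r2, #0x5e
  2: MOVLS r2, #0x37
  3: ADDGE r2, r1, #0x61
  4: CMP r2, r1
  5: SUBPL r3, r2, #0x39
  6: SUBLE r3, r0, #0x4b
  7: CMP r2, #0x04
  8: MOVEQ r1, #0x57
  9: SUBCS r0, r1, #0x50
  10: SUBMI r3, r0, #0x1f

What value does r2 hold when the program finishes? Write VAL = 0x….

[0] flags=0010 → (cmp)
[1] flags=0010 VC?T → r2=0x07
[2] flags=0010 LS?F → skip
[3] flags=0010 GE?T → r2=0x94
[4] flags=0011 → (cmp)
[5] flags=0011 PL?T → r3=0x5b
[6] flags=0011 LE?T → r3=0x65
[7] flags=1010 → (cmp)
[8] flags=1010 EQ?F → skip
[9] flags=1010 CS?T → r0=0xe3
[10] flags=1010 MI?T → r3=0xc4

VAL = 0x94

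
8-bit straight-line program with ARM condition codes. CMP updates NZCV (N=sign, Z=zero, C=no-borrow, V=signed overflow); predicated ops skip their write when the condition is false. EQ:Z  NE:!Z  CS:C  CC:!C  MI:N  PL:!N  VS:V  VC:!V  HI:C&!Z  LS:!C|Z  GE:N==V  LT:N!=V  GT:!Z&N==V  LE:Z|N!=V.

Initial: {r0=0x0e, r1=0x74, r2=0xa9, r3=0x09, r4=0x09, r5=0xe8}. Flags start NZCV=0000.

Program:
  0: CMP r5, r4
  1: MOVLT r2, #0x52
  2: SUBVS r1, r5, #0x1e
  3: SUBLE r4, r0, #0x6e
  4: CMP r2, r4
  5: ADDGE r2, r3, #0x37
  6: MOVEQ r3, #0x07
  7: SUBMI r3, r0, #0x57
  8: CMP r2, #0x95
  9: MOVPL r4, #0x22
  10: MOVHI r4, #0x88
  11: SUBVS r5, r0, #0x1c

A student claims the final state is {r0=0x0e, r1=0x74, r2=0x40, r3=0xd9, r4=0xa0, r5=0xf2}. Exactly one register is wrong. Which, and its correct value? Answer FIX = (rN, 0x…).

FIX = (r3, 0xb7)

[0] flags=1010 → (cmp)
[1] flags=1010 LT?T → r2=0x52
[2] flags=1010 VS?F → skip
[3] flags=1010 LE?T → r4=0xa0
[4] flags=1001 → (cmp)
[5] flags=1001 GE?T → r2=0x40
[6] flags=1001 EQ?F → skip
[7] flags=1001 MI?T → r3=0xb7
[8] flags=1001 → (cmp)
[9] flags=1001 PL?F → skip
[10] flags=1001 HI?F → skip
[11] flags=1001 VS?T → r5=0xf2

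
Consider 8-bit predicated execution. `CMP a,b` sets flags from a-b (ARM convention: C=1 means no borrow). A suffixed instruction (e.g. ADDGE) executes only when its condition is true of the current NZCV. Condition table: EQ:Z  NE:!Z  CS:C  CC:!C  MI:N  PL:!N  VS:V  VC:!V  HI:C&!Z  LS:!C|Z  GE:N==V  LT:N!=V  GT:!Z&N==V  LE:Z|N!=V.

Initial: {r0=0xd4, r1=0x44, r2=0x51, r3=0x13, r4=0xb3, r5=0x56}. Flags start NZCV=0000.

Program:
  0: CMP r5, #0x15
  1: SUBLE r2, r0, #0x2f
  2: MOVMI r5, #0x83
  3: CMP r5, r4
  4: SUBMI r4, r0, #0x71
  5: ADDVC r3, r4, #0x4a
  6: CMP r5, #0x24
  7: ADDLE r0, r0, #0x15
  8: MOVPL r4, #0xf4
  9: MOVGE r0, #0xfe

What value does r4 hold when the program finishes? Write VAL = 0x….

VAL = 0xf4

0: ✓ CMP  NZCV=0010
1: · SUBLE
2: · MOVMI
3: ✓ CMP  NZCV=1001
4: ✓ SUBMI  r4←0x63
5: · ADDVC
6: ✓ CMP  NZCV=0010
7: · ADDLE
8: ✓ MOVPL  r4←0xf4
9: ✓ MOVGE  r0←0xfe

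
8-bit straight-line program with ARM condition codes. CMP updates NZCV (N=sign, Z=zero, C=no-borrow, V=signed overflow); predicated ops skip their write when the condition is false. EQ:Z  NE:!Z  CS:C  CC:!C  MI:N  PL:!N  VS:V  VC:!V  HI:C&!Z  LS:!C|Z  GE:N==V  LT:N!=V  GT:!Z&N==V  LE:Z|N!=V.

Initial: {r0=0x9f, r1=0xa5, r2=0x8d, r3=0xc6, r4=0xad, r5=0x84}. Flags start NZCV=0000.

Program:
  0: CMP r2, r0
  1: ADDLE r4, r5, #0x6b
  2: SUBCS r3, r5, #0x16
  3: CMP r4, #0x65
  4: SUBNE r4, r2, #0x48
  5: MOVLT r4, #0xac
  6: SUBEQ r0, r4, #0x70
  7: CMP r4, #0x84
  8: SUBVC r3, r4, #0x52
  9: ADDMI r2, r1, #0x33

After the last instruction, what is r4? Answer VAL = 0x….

VAL = 0xac

[0] flags=1000 → (cmp)
[1] flags=1000 LE?T → r4=0xef
[2] flags=1000 CS?F → skip
[3] flags=1010 → (cmp)
[4] flags=1010 NE?T → r4=0x45
[5] flags=1010 LT?T → r4=0xac
[6] flags=1010 EQ?F → skip
[7] flags=0010 → (cmp)
[8] flags=0010 VC?T → r3=0x5a
[9] flags=0010 MI?F → skip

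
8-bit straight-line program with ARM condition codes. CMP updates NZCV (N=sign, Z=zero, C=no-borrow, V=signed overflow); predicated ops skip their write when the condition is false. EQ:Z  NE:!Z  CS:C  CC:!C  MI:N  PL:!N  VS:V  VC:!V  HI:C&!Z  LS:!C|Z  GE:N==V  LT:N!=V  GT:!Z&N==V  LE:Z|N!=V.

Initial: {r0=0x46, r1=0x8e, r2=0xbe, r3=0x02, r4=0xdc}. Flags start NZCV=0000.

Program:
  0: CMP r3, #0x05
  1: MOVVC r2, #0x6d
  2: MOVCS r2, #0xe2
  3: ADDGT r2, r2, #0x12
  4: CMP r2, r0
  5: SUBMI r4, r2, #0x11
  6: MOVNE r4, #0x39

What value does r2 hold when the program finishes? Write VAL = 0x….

VAL = 0x6d

0: ✓ CMP  NZCV=1000
1: ✓ MOVVC  r2←0x6d
2: · MOVCS
3: · ADDGT
4: ✓ CMP  NZCV=0010
5: · SUBMI
6: ✓ MOVNE  r4←0x39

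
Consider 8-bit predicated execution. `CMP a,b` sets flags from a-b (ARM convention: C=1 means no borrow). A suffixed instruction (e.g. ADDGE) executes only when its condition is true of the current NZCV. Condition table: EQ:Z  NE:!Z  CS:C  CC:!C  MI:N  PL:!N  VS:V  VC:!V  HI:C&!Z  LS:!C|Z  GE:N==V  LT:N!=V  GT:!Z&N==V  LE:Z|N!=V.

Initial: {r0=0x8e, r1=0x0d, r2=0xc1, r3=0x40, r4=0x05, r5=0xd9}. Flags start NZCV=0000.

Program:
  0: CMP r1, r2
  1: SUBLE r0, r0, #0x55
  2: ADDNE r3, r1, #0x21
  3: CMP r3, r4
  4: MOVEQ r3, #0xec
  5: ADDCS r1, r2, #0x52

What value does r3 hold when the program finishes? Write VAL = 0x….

[0] flags=0000 → (cmp)
[1] flags=0000 LE?F → skip
[2] flags=0000 NE?T → r3=0x2e
[3] flags=0010 → (cmp)
[4] flags=0010 EQ?F → skip
[5] flags=0010 CS?T → r1=0x13

VAL = 0x2e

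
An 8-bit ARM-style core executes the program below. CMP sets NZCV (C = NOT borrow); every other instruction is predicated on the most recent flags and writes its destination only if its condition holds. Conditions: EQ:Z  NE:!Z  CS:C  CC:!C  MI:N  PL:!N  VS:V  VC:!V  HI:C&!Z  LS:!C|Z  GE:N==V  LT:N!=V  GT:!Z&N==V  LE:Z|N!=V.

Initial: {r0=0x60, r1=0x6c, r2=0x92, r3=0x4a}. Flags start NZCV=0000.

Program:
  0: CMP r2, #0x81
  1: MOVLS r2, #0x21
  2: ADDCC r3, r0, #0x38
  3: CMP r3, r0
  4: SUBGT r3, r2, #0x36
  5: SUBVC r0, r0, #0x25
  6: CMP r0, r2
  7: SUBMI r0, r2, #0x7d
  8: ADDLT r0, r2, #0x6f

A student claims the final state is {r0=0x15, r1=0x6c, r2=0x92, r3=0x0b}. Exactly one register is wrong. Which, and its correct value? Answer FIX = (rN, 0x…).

FIX = (r3, 0x4a)

0: ✓ CMP  NZCV=0010
1: · MOVLS
2: · ADDCC
3: ✓ CMP  NZCV=1000
4: · SUBGT
5: ✓ SUBVC  r0←0x3b
6: ✓ CMP  NZCV=1001
7: ✓ SUBMI  r0←0x15
8: · ADDLT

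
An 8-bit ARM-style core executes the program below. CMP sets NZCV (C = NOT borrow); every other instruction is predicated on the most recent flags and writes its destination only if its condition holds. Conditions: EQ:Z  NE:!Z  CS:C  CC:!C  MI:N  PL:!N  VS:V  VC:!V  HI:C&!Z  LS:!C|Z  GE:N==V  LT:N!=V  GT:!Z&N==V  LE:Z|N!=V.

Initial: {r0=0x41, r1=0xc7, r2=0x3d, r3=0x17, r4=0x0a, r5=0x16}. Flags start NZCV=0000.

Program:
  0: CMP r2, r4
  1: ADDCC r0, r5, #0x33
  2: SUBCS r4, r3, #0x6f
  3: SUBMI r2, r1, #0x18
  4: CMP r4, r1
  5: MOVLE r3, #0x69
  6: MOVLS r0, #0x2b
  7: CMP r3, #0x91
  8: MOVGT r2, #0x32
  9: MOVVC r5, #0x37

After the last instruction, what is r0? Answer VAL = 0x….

0: ✓ CMP  NZCV=0010
1: · ADDCC
2: ✓ SUBCS  r4←0xa8
3: · SUBMI
4: ✓ CMP  NZCV=1000
5: ✓ MOVLE  r3←0x69
6: ✓ MOVLS  r0←0x2b
7: ✓ CMP  NZCV=1001
8: ✓ MOVGT  r2←0x32
9: · MOVVC

VAL = 0x2b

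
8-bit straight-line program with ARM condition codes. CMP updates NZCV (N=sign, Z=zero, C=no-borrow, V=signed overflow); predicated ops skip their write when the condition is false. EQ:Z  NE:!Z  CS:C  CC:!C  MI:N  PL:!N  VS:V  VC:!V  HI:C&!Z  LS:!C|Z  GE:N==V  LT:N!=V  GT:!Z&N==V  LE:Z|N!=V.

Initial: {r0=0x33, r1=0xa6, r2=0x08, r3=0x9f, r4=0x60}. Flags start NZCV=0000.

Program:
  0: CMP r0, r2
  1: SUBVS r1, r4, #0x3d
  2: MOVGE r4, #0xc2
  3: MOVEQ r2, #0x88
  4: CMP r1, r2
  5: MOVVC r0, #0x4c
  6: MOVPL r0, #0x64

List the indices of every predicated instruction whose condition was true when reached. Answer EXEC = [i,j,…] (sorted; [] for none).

EXEC = [2,5]

0: ✓ CMP  NZCV=0010
1: · SUBVS
2: ✓ MOVGE  r4←0xc2
3: · MOVEQ
4: ✓ CMP  NZCV=1010
5: ✓ MOVVC  r0←0x4c
6: · MOVPL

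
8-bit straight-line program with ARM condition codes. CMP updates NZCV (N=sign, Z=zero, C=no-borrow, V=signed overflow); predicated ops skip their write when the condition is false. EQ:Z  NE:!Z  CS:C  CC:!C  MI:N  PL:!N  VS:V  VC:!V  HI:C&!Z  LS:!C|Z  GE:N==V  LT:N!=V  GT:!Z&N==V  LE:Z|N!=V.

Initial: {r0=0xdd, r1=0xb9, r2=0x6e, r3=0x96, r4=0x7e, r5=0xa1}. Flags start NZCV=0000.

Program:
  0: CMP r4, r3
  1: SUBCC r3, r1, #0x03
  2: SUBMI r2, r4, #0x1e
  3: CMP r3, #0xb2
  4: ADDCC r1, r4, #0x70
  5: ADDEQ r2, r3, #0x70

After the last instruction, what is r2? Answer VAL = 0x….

[0] flags=1001 → (cmp)
[1] flags=1001 CC?T → r3=0xb6
[2] flags=1001 MI?T → r2=0x60
[3] flags=0010 → (cmp)
[4] flags=0010 CC?F → skip
[5] flags=0010 EQ?F → skip

VAL = 0x60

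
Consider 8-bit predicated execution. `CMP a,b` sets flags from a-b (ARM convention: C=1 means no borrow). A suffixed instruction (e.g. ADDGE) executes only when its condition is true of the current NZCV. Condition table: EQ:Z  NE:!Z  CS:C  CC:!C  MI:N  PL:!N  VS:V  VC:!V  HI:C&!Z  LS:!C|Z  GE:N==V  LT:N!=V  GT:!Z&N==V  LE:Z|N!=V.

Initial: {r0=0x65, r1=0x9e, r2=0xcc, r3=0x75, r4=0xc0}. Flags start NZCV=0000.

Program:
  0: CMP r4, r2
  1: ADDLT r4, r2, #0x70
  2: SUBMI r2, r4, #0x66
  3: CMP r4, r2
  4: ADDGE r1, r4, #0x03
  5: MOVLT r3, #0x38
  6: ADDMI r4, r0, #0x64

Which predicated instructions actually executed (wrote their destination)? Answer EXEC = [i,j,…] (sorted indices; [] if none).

0: ✓ CMP  NZCV=1000
1: ✓ ADDLT  r4←0x3c
2: ✓ SUBMI  r2←0xd6
3: ✓ CMP  NZCV=0000
4: ✓ ADDGE  r1←0x3f
5: · MOVLT
6: · ADDMI

EXEC = [1,2,4]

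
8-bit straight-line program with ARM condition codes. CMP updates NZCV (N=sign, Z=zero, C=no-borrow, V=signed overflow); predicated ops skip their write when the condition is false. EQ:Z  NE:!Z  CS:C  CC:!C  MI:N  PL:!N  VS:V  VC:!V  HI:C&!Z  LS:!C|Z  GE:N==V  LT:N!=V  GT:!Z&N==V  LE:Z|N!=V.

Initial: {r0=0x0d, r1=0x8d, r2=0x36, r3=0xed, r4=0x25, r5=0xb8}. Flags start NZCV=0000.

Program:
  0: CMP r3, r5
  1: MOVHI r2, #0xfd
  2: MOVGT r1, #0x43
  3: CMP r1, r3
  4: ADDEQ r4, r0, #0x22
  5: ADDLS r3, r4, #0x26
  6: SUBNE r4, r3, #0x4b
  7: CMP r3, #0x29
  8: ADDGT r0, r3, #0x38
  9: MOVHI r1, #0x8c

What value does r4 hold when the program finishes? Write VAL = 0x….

VAL = 0x00

0: ✓ CMP  NZCV=0010
1: ✓ MOVHI  r2←0xfd
2: ✓ MOVGT  r1←0x43
3: ✓ CMP  NZCV=0000
4: · ADDEQ
5: ✓ ADDLS  r3←0x4b
6: ✓ SUBNE  r4←0x00
7: ✓ CMP  NZCV=0010
8: ✓ ADDGT  r0←0x83
9: ✓ MOVHI  r1←0x8c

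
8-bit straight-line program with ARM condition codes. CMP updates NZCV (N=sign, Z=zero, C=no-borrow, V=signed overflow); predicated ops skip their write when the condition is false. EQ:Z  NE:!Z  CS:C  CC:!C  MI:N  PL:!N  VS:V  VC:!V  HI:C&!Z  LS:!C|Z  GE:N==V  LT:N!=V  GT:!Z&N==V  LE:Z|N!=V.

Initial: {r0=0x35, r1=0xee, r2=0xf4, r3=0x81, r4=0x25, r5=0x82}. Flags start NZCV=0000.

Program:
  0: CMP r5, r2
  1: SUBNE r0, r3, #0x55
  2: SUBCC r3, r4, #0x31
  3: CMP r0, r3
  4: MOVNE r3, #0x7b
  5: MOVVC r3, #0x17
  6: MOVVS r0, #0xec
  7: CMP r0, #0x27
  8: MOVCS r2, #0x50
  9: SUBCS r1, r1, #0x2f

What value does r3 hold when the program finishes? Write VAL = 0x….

[0] flags=1000 → (cmp)
[1] flags=1000 NE?T → r0=0x2c
[2] flags=1000 CC?T → r3=0xf4
[3] flags=0000 → (cmp)
[4] flags=0000 NE?T → r3=0x7b
[5] flags=0000 VC?T → r3=0x17
[6] flags=0000 VS?F → skip
[7] flags=0010 → (cmp)
[8] flags=0010 CS?T → r2=0x50
[9] flags=0010 CS?T → r1=0xbf

VAL = 0x17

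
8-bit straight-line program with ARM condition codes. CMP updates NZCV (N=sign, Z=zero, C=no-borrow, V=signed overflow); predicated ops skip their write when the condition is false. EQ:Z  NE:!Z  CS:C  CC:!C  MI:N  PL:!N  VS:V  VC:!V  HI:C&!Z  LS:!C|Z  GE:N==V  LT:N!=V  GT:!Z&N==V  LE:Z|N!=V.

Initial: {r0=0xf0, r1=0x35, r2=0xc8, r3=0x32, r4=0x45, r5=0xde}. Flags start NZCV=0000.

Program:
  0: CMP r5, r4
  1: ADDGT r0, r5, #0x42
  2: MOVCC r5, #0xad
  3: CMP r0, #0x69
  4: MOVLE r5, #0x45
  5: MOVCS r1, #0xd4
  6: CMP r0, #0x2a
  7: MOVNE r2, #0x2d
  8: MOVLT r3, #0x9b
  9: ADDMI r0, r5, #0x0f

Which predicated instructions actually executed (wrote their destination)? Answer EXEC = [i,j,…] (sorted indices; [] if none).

[0] flags=1010 → (cmp)
[1] flags=1010 GT?F → skip
[2] flags=1010 CC?F → skip
[3] flags=1010 → (cmp)
[4] flags=1010 LE?T → r5=0x45
[5] flags=1010 CS?T → r1=0xd4
[6] flags=1010 → (cmp)
[7] flags=1010 NE?T → r2=0x2d
[8] flags=1010 LT?T → r3=0x9b
[9] flags=1010 MI?T → r0=0x54

EXEC = [4,5,7,8,9]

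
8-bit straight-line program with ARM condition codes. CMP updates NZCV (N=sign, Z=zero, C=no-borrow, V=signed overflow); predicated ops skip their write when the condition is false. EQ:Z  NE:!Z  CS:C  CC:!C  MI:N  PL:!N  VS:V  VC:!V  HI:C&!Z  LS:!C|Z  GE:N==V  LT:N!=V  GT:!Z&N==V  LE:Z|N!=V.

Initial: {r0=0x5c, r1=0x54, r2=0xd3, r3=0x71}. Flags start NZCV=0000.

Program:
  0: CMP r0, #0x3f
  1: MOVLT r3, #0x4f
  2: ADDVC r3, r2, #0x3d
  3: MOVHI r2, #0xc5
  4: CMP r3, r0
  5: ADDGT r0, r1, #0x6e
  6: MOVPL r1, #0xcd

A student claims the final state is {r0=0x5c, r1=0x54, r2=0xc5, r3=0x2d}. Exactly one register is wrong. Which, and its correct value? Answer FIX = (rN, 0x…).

FIX = (r3, 0x10)

[0] flags=0010 → (cmp)
[1] flags=0010 LT?F → skip
[2] flags=0010 VC?T → r3=0x10
[3] flags=0010 HI?T → r2=0xc5
[4] flags=1000 → (cmp)
[5] flags=1000 GT?F → skip
[6] flags=1000 PL?F → skip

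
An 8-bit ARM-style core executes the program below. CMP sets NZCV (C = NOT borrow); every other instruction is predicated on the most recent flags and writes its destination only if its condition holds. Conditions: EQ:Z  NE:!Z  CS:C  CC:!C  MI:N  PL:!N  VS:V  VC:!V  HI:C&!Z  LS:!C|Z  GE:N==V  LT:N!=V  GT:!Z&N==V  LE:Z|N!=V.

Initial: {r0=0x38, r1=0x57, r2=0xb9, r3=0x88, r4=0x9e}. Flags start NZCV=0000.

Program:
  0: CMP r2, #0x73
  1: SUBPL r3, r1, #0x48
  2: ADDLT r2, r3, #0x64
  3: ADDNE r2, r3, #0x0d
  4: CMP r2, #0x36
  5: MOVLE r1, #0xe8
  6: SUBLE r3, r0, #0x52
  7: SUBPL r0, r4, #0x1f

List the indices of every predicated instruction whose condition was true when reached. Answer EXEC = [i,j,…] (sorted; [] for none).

EXEC = [1,2,3,5,6]

[0] flags=0011 → (cmp)
[1] flags=0011 PL?T → r3=0x0f
[2] flags=0011 LT?T → r2=0x73
[3] flags=0011 NE?T → r2=0x1c
[4] flags=1000 → (cmp)
[5] flags=1000 LE?T → r1=0xe8
[6] flags=1000 LE?T → r3=0xe6
[7] flags=1000 PL?F → skip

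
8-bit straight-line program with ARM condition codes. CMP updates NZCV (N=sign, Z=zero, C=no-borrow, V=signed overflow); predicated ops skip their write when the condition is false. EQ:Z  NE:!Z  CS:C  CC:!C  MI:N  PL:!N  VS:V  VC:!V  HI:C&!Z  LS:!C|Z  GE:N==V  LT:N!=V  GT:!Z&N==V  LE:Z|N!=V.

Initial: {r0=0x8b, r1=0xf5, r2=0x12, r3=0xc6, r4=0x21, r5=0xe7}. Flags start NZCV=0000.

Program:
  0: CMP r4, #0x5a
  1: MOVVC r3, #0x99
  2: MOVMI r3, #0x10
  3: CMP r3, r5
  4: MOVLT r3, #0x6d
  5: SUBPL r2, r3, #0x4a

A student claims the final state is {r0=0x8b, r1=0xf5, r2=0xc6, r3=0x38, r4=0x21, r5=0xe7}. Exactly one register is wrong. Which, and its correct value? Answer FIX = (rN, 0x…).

0: ✓ CMP  NZCV=1000
1: ✓ MOVVC  r3←0x99
2: ✓ MOVMI  r3←0x10
3: ✓ CMP  NZCV=0000
4: · MOVLT
5: ✓ SUBPL  r2←0xc6

FIX = (r3, 0x10)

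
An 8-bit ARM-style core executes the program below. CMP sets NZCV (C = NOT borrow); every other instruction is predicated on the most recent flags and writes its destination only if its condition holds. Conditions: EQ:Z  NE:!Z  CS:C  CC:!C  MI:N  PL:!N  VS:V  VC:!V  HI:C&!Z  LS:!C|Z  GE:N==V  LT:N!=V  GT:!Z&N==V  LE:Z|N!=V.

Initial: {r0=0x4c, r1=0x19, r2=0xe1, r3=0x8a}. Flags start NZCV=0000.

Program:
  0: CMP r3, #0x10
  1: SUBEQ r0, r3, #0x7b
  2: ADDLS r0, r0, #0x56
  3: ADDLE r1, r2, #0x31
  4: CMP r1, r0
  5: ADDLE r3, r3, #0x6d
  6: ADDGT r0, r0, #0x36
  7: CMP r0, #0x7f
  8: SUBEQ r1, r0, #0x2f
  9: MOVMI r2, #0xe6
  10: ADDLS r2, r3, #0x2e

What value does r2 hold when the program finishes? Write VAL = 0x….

[0] flags=0011 → (cmp)
[1] flags=0011 EQ?F → skip
[2] flags=0011 LS?F → skip
[3] flags=0011 LE?T → r1=0x12
[4] flags=1000 → (cmp)
[5] flags=1000 LE?T → r3=0xf7
[6] flags=1000 GT?F → skip
[7] flags=1000 → (cmp)
[8] flags=1000 EQ?F → skip
[9] flags=1000 MI?T → r2=0xe6
[10] flags=1000 LS?T → r2=0x25

VAL = 0x25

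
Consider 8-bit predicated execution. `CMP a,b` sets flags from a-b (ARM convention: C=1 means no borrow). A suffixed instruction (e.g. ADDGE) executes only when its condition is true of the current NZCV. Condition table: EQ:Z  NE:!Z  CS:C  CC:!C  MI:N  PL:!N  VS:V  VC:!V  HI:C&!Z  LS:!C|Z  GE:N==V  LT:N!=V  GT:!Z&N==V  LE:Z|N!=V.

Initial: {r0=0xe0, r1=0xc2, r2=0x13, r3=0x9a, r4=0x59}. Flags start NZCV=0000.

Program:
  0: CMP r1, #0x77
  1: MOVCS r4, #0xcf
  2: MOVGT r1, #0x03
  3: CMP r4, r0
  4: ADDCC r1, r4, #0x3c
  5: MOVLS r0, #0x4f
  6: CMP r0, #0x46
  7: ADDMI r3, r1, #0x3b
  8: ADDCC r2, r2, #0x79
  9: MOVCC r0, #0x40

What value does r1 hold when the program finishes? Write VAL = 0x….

0: ✓ CMP  NZCV=0011
1: ✓ MOVCS  r4←0xcf
2: · MOVGT
3: ✓ CMP  NZCV=1000
4: ✓ ADDCC  r1←0x0b
5: ✓ MOVLS  r0←0x4f
6: ✓ CMP  NZCV=0010
7: · ADDMI
8: · ADDCC
9: · MOVCC

VAL = 0x0b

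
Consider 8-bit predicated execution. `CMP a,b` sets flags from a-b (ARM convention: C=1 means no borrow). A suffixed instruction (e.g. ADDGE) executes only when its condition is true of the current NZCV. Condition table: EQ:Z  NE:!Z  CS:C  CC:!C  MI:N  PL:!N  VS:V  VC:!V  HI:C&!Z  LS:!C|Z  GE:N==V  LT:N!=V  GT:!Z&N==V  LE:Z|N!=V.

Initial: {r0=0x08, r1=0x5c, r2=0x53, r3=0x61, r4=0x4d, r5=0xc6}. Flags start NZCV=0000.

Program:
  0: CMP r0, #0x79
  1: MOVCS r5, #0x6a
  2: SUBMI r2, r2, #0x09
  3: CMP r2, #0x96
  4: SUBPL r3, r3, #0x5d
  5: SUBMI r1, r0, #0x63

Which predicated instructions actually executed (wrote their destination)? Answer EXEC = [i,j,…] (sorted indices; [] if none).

[0] flags=1000 → (cmp)
[1] flags=1000 CS?F → skip
[2] flags=1000 MI?T → r2=0x4a
[3] flags=1001 → (cmp)
[4] flags=1001 PL?F → skip
[5] flags=1001 MI?T → r1=0xa5

EXEC = [2,5]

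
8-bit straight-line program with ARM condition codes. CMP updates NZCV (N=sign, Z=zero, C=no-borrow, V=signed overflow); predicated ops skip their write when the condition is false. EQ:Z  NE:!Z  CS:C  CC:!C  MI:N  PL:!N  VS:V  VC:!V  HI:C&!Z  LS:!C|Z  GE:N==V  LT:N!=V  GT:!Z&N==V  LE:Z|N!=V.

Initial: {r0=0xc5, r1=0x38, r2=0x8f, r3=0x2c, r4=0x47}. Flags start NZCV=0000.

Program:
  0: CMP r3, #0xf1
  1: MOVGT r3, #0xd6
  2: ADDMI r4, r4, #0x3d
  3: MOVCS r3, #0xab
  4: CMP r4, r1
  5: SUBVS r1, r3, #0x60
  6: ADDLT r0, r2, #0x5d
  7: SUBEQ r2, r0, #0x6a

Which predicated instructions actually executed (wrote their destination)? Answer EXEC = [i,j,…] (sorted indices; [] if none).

[0] flags=0000 → (cmp)
[1] flags=0000 GT?T → r3=0xd6
[2] flags=0000 MI?F → skip
[3] flags=0000 CS?F → skip
[4] flags=0010 → (cmp)
[5] flags=0010 VS?F → skip
[6] flags=0010 LT?F → skip
[7] flags=0010 EQ?F → skip

EXEC = [1]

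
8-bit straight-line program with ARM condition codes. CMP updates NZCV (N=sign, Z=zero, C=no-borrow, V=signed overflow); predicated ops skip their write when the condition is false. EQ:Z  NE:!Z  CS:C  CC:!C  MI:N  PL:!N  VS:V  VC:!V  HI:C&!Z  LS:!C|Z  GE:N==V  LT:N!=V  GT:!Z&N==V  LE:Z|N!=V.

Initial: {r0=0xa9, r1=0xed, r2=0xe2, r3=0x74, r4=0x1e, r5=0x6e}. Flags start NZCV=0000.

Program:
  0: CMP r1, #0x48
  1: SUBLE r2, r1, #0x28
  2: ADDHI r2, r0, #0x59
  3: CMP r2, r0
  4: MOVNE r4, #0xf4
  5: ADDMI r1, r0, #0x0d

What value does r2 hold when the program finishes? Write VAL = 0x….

0: ✓ CMP  NZCV=1010
1: ✓ SUBLE  r2←0xc5
2: ✓ ADDHI  r2←0x02
3: ✓ CMP  NZCV=0000
4: ✓ MOVNE  r4←0xf4
5: · ADDMI

VAL = 0x02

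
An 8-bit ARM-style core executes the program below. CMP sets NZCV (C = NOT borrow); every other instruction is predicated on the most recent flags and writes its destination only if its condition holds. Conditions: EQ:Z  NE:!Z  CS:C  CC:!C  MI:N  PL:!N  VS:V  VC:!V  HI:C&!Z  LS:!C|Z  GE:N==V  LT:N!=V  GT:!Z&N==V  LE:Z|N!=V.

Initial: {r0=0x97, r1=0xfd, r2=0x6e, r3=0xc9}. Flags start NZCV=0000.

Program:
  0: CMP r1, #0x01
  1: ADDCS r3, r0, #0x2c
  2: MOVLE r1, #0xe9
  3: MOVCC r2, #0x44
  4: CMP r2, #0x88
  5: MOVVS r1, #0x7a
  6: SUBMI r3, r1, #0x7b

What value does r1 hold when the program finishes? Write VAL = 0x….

VAL = 0x7a

[0] flags=1010 → (cmp)
[1] flags=1010 CS?T → r3=0xc3
[2] flags=1010 LE?T → r1=0xe9
[3] flags=1010 CC?F → skip
[4] flags=1001 → (cmp)
[5] flags=1001 VS?T → r1=0x7a
[6] flags=1001 MI?T → r3=0xff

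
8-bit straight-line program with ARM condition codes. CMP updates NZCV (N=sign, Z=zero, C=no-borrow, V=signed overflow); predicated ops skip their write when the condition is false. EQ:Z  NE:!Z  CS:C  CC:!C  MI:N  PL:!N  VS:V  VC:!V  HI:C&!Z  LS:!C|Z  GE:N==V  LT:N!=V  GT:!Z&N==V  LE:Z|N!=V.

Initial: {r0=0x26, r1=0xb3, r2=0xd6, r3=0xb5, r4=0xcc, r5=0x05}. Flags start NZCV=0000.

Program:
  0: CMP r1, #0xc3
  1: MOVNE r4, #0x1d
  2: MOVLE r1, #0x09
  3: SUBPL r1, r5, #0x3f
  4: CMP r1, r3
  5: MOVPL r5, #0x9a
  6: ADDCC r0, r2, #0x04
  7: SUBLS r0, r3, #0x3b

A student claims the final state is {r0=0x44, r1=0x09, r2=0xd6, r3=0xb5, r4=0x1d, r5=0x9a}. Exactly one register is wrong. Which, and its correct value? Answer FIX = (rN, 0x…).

0: ✓ CMP  NZCV=1000
1: ✓ MOVNE  r4←0x1d
2: ✓ MOVLE  r1←0x09
3: · SUBPL
4: ✓ CMP  NZCV=0000
5: ✓ MOVPL  r5←0x9a
6: ✓ ADDCC  r0←0xda
7: ✓ SUBLS  r0←0x7a

FIX = (r0, 0x7a)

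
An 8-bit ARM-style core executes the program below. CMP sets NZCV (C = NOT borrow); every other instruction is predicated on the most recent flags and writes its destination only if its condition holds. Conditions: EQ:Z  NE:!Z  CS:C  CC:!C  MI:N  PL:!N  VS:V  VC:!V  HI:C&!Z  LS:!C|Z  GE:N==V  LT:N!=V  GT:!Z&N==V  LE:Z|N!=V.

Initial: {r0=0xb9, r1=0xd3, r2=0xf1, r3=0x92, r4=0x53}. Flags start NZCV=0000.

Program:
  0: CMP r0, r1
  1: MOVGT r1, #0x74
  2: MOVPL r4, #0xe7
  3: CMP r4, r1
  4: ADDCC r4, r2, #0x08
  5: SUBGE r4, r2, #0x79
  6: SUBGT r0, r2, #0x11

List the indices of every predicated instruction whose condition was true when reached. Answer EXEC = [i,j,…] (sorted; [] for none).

EXEC = [4,5,6]

0: ✓ CMP  NZCV=1000
1: · MOVGT
2: · MOVPL
3: ✓ CMP  NZCV=1001
4: ✓ ADDCC  r4←0xf9
5: ✓ SUBGE  r4←0x78
6: ✓ SUBGT  r0←0xe0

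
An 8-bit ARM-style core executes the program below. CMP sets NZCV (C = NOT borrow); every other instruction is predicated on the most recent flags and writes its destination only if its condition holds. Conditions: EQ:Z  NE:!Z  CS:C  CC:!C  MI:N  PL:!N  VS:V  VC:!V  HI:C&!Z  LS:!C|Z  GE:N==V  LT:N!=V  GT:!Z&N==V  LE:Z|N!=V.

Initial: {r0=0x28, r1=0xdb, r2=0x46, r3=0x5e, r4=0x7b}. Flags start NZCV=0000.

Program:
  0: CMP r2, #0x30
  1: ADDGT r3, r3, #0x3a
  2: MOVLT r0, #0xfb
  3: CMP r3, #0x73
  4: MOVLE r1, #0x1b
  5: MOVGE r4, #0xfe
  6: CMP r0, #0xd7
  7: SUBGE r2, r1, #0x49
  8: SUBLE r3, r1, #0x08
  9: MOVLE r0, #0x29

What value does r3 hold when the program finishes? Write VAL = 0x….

0: ✓ CMP  NZCV=0010
1: ✓ ADDGT  r3←0x98
2: · MOVLT
3: ✓ CMP  NZCV=0011
4: ✓ MOVLE  r1←0x1b
5: · MOVGE
6: ✓ CMP  NZCV=0000
7: ✓ SUBGE  r2←0xd2
8: · SUBLE
9: · MOVLE

VAL = 0x98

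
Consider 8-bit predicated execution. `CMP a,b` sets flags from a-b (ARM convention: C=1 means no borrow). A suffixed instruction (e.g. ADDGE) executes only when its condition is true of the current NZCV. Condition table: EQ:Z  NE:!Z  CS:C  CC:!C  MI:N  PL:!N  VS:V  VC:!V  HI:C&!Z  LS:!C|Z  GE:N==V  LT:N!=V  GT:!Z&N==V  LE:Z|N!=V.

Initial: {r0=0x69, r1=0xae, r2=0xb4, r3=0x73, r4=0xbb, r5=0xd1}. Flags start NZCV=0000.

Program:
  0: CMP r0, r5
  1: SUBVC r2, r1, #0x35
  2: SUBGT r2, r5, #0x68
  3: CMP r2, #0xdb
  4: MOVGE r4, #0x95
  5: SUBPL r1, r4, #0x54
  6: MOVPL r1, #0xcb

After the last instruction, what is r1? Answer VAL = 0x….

VAL = 0xae

0: ✓ CMP  NZCV=1001
1: · SUBVC
2: ✓ SUBGT  r2←0x69
3: ✓ CMP  NZCV=1001
4: ✓ MOVGE  r4←0x95
5: · SUBPL
6: · MOVPL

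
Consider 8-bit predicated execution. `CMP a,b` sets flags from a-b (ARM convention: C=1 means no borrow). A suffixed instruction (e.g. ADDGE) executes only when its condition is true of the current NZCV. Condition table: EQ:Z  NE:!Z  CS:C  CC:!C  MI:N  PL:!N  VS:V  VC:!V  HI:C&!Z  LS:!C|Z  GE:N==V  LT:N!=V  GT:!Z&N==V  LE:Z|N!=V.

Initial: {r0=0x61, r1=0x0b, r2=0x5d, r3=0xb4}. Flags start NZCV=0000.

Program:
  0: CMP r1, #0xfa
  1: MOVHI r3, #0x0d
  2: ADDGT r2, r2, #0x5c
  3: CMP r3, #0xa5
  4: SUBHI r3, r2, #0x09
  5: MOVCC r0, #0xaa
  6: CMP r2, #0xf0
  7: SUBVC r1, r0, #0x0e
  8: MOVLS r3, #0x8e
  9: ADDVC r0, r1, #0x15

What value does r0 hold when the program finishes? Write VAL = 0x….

[0] flags=0000 → (cmp)
[1] flags=0000 HI?F → skip
[2] flags=0000 GT?T → r2=0xb9
[3] flags=0010 → (cmp)
[4] flags=0010 HI?T → r3=0xb0
[5] flags=0010 CC?F → skip
[6] flags=1000 → (cmp)
[7] flags=1000 VC?T → r1=0x53
[8] flags=1000 LS?T → r3=0x8e
[9] flags=1000 VC?T → r0=0x68

VAL = 0x68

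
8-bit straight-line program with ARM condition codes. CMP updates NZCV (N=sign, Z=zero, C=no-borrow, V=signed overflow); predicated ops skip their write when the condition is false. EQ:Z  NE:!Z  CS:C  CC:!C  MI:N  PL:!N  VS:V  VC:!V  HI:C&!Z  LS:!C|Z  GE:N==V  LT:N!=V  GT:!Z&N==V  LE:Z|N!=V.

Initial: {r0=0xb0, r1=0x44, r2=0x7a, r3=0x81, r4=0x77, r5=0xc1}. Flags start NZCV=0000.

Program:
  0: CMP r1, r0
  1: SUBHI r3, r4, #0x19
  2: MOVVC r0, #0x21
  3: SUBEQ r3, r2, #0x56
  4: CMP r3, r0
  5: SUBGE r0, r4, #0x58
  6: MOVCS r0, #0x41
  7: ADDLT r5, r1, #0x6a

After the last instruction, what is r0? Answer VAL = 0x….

[0] flags=1001 → (cmp)
[1] flags=1001 HI?F → skip
[2] flags=1001 VC?F → skip
[3] flags=1001 EQ?F → skip
[4] flags=1000 → (cmp)
[5] flags=1000 GE?F → skip
[6] flags=1000 CS?F → skip
[7] flags=1000 LT?T → r5=0xae

VAL = 0xb0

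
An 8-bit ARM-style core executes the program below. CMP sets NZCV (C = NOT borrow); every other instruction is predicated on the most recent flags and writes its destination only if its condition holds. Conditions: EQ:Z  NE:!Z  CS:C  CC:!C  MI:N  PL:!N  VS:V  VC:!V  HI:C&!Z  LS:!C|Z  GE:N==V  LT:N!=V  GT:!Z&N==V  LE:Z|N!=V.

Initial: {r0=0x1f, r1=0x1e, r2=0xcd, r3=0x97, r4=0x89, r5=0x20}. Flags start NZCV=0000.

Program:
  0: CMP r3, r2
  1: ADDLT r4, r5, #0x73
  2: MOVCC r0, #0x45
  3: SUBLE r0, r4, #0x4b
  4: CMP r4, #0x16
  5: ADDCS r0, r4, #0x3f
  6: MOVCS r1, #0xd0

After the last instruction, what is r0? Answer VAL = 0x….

VAL = 0xd2

[0] flags=1000 → (cmp)
[1] flags=1000 LT?T → r4=0x93
[2] flags=1000 CC?T → r0=0x45
[3] flags=1000 LE?T → r0=0x48
[4] flags=0011 → (cmp)
[5] flags=0011 CS?T → r0=0xd2
[6] flags=0011 CS?T → r1=0xd0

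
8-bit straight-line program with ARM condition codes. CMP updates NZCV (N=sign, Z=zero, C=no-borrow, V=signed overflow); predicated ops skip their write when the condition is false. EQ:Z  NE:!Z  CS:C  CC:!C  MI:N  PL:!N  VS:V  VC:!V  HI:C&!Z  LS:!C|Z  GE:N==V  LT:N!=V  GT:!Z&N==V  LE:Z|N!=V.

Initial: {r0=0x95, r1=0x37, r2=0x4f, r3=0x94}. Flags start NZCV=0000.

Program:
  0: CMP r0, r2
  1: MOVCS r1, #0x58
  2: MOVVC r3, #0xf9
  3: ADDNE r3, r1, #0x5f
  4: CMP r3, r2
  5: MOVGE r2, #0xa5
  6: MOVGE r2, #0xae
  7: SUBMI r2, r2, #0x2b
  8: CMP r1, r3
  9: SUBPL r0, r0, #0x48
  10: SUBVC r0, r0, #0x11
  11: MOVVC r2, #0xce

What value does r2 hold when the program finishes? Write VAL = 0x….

VAL = 0x4f

0: ✓ CMP  NZCV=0011
1: ✓ MOVCS  r1←0x58
2: · MOVVC
3: ✓ ADDNE  r3←0xb7
4: ✓ CMP  NZCV=0011
5: · MOVGE
6: · MOVGE
7: · SUBMI
8: ✓ CMP  NZCV=1001
9: · SUBPL
10: · SUBVC
11: · MOVVC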